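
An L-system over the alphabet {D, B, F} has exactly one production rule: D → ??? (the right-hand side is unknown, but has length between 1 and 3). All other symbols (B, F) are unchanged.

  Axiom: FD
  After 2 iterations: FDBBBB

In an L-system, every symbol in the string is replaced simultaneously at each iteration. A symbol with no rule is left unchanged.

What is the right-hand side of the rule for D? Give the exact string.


Trying D → DBB:
  Step 0: FD
  Step 1: FDBB
  Step 2: FDBBBB
Matches the given result.

Answer: DBB


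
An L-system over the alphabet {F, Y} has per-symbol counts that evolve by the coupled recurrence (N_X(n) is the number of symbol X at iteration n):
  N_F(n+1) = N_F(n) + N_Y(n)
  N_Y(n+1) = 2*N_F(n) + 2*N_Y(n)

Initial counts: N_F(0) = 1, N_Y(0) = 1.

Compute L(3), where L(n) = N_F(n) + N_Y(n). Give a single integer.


Step 0: N_F=1, N_Y=1, L=2
Step 1: N_F=2, N_Y=4, L=6
Step 2: N_F=6, N_Y=12, L=18
Step 3: N_F=18, N_Y=36, L=54

Answer: 54


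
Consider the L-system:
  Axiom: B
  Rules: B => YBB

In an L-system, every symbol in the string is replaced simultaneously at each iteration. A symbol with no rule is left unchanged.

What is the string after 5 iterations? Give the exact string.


Answer: YYYYYBBYBBYYBBYBBYYYBBYBBYYBBYBBYYYYBBYBBYYBBYBBYYYBBYBBYYBBYBB

Derivation:
Step 0: B
Step 1: YBB
Step 2: YYBBYBB
Step 3: YYYBBYBBYYBBYBB
Step 4: YYYYBBYBBYYBBYBBYYYBBYBBYYBBYBB
Step 5: YYYYYBBYBBYYBBYBBYYYBBYBBYYBBYBBYYYYBBYBBYYBBYBBYYYBBYBBYYBBYBB


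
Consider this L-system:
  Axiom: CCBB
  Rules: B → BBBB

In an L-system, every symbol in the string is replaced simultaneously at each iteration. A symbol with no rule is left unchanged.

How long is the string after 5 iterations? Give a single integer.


Answer: 2050

Derivation:
Step 0: length = 4
Step 1: length = 10
Step 2: length = 34
Step 3: length = 130
Step 4: length = 514
Step 5: length = 2050


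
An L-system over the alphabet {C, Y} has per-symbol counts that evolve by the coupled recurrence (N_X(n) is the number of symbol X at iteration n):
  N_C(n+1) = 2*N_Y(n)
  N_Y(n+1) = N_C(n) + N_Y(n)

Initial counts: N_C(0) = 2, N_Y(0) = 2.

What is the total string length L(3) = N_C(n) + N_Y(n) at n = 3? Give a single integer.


Step 0: N_C=2, N_Y=2, L=4
Step 1: N_C=4, N_Y=4, L=8
Step 2: N_C=8, N_Y=8, L=16
Step 3: N_C=16, N_Y=16, L=32

Answer: 32


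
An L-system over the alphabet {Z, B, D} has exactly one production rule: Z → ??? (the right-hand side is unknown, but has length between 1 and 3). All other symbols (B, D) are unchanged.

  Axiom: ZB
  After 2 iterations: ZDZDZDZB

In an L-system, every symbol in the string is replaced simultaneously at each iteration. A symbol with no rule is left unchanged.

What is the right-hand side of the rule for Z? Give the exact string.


Trying Z → ZDZ:
  Step 0: ZB
  Step 1: ZDZB
  Step 2: ZDZDZDZB
Matches the given result.

Answer: ZDZ


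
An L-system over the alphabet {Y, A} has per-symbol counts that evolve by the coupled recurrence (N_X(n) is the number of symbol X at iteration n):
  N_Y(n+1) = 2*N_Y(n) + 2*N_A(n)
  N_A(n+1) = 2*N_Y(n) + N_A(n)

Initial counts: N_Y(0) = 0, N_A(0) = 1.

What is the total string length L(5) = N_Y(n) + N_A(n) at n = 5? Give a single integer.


Answer: 495

Derivation:
Step 0: N_Y=0, N_A=1, L=1
Step 1: N_Y=2, N_A=1, L=3
Step 2: N_Y=6, N_A=5, L=11
Step 3: N_Y=22, N_A=17, L=39
Step 4: N_Y=78, N_A=61, L=139
Step 5: N_Y=278, N_A=217, L=495


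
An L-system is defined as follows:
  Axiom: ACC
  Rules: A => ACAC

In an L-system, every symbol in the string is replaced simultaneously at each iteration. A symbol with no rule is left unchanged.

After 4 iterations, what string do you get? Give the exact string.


Answer: ACACCACACCCACACCACACCCCACACCACACCCACACCACACCCCCC

Derivation:
Step 0: ACC
Step 1: ACACCC
Step 2: ACACCACACCCC
Step 3: ACACCACACCCACACCACACCCCC
Step 4: ACACCACACCCACACCACACCCCACACCACACCCACACCACACCCCCC


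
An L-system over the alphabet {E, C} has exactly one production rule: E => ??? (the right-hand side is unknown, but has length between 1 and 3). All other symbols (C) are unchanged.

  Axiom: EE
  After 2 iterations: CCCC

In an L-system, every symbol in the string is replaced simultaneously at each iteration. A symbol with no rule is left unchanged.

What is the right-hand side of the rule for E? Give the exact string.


Trying E => CC:
  Step 0: EE
  Step 1: CCCC
  Step 2: CCCC
Matches the given result.

Answer: CC


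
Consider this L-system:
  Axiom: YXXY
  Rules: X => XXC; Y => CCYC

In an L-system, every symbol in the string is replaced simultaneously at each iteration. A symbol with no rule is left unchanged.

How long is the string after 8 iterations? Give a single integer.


Answer: 1072

Derivation:
Step 0: length = 4
Step 1: length = 14
Step 2: length = 28
Step 3: length = 50
Step 4: length = 88
Step 5: length = 158
Step 6: length = 292
Step 7: length = 554
Step 8: length = 1072


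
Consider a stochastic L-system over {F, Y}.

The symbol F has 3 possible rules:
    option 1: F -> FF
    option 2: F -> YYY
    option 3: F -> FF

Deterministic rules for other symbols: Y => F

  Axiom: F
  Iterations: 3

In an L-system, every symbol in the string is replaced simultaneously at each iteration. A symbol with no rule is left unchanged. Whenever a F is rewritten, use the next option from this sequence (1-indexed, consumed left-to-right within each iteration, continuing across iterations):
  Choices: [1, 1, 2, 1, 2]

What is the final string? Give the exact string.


Answer: FFYYYFFF

Derivation:
Step 0: F
Step 1: FF  (used choices [1])
Step 2: FFYYY  (used choices [1, 2])
Step 3: FFYYYFFF  (used choices [1, 2])


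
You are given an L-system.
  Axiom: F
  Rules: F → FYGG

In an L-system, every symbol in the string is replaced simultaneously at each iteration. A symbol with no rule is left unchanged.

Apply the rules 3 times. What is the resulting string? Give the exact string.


Answer: FYGGYGGYGG

Derivation:
Step 0: F
Step 1: FYGG
Step 2: FYGGYGG
Step 3: FYGGYGGYGG


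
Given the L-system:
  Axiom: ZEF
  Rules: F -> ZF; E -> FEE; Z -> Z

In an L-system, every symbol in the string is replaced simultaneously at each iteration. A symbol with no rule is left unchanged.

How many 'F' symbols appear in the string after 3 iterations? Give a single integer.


Step 0: ZEF  (1 'F')
Step 1: ZFEEZF  (2 'F')
Step 2: ZZFFEEFEEZZF  (4 'F')
Step 3: ZZZFZFFEEFEEZFFEEFEEZZZF  (8 'F')

Answer: 8


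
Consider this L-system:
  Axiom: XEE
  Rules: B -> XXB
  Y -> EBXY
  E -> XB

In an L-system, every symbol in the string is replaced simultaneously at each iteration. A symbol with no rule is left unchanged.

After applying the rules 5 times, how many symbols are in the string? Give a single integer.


Answer: 21

Derivation:
Step 0: length = 3
Step 1: length = 5
Step 2: length = 9
Step 3: length = 13
Step 4: length = 17
Step 5: length = 21


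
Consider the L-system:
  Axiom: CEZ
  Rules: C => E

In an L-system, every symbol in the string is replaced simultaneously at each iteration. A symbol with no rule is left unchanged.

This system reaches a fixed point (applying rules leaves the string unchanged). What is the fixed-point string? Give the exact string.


Answer: EEZ

Derivation:
Step 0: CEZ
Step 1: EEZ
Step 2: EEZ  (unchanged — fixed point at step 1)


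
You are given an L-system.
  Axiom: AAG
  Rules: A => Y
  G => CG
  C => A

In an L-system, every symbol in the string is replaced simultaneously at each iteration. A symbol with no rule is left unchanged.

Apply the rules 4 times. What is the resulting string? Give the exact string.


Step 0: AAG
Step 1: YYCG
Step 2: YYACG
Step 3: YYYACG
Step 4: YYYYACG

Answer: YYYYACG


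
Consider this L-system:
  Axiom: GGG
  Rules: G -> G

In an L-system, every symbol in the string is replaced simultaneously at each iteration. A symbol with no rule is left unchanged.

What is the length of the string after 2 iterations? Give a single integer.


Step 0: length = 3
Step 1: length = 3
Step 2: length = 3

Answer: 3


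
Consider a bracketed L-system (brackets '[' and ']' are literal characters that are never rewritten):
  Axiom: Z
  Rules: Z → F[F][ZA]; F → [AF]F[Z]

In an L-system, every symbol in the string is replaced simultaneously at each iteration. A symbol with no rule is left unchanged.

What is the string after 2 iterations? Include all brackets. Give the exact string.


Step 0: Z
Step 1: F[F][ZA]
Step 2: [AF]F[Z][[AF]F[Z]][F[F][ZA]A]

Answer: [AF]F[Z][[AF]F[Z]][F[F][ZA]A]


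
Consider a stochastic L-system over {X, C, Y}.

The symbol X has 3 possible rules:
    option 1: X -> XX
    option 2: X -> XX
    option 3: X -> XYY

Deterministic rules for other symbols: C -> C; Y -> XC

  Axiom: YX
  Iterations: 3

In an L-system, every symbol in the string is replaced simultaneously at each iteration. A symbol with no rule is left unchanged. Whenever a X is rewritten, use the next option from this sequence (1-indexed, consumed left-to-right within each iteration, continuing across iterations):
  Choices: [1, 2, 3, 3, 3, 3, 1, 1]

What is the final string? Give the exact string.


Step 0: YX
Step 1: XCXX  (used choices [1])
Step 2: XXCXYYXYY  (used choices [2, 3, 3])
Step 3: XYYXYYCXXXCXCXXXCXC  (used choices [3, 3, 1, 1])

Answer: XYYXYYCXXXCXCXXXCXC


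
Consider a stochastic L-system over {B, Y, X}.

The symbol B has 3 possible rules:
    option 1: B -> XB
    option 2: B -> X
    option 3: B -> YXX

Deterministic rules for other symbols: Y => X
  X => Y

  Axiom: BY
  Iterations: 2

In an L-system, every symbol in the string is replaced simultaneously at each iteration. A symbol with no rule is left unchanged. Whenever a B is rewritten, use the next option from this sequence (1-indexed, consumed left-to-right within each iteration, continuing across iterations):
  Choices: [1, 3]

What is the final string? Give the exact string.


Step 0: BY
Step 1: XBX  (used choices [1])
Step 2: YYXXY  (used choices [3])

Answer: YYXXY


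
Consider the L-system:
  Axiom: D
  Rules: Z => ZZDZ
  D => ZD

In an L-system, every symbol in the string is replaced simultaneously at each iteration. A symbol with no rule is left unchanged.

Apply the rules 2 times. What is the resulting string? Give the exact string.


Step 0: D
Step 1: ZD
Step 2: ZZDZZD

Answer: ZZDZZD


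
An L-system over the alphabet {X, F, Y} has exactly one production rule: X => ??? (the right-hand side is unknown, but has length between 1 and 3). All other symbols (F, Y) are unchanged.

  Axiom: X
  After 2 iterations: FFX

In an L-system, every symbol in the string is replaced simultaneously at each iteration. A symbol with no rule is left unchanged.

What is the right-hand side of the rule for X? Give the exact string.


Answer: FX

Derivation:
Trying X => FX:
  Step 0: X
  Step 1: FX
  Step 2: FFX
Matches the given result.


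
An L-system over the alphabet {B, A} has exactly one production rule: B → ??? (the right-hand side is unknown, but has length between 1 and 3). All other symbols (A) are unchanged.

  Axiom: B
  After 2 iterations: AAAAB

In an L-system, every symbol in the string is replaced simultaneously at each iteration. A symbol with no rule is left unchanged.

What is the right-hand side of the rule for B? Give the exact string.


Trying B → AAB:
  Step 0: B
  Step 1: AAB
  Step 2: AAAAB
Matches the given result.

Answer: AAB


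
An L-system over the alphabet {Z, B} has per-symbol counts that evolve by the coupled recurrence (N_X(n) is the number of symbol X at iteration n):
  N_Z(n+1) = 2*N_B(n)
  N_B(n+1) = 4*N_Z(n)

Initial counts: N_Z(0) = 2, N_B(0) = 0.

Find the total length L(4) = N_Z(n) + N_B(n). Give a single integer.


Step 0: N_Z=2, N_B=0, L=2
Step 1: N_Z=0, N_B=8, L=8
Step 2: N_Z=16, N_B=0, L=16
Step 3: N_Z=0, N_B=64, L=64
Step 4: N_Z=128, N_B=0, L=128

Answer: 128


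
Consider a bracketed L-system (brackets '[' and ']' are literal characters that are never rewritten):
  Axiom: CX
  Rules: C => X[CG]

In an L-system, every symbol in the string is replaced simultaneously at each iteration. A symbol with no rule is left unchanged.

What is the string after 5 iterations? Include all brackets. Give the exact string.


Step 0: CX
Step 1: X[CG]X
Step 2: X[X[CG]G]X
Step 3: X[X[X[CG]G]G]X
Step 4: X[X[X[X[CG]G]G]G]X
Step 5: X[X[X[X[X[CG]G]G]G]G]X

Answer: X[X[X[X[X[CG]G]G]G]G]X


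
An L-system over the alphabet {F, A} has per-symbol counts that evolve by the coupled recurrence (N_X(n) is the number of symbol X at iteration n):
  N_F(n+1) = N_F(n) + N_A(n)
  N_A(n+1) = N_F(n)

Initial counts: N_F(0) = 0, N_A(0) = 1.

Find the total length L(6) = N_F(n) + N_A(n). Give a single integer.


Step 0: N_F=0, N_A=1, L=1
Step 1: N_F=1, N_A=0, L=1
Step 2: N_F=1, N_A=1, L=2
Step 3: N_F=2, N_A=1, L=3
Step 4: N_F=3, N_A=2, L=5
Step 5: N_F=5, N_A=3, L=8
Step 6: N_F=8, N_A=5, L=13

Answer: 13


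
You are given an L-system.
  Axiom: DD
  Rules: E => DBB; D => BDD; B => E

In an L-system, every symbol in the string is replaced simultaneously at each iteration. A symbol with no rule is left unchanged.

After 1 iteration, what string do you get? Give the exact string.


Step 0: DD
Step 1: BDDBDD

Answer: BDDBDD


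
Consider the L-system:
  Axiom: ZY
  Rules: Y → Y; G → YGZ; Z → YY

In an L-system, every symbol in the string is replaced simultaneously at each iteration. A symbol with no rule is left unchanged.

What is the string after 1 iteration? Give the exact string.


Step 0: ZY
Step 1: YYY

Answer: YYY


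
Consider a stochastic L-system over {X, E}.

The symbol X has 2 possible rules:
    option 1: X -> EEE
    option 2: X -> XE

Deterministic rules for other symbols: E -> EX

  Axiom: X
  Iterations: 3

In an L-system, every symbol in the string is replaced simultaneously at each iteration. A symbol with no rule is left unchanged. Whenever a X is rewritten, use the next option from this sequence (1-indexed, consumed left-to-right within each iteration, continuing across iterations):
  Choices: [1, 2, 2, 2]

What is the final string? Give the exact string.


Answer: EXXEEXXEEXXE

Derivation:
Step 0: X
Step 1: EEE  (used choices [1])
Step 2: EXEXEX  (used choices [])
Step 3: EXXEEXXEEXXE  (used choices [2, 2, 2])


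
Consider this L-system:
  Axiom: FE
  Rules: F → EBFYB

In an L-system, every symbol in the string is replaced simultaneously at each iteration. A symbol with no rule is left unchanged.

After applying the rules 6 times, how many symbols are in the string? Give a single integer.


Answer: 26

Derivation:
Step 0: length = 2
Step 1: length = 6
Step 2: length = 10
Step 3: length = 14
Step 4: length = 18
Step 5: length = 22
Step 6: length = 26


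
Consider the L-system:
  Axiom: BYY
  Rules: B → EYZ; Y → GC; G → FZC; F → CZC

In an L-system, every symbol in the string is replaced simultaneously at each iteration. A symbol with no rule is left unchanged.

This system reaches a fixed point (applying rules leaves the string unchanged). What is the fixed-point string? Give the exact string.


Step 0: BYY
Step 1: EYZGCGC
Step 2: EGCZFZCCFZCC
Step 3: EFZCCZCZCZCCCZCZCC
Step 4: ECZCZCCZCZCZCCCZCZCC
Step 5: ECZCZCCZCZCZCCCZCZCC  (unchanged — fixed point at step 4)

Answer: ECZCZCCZCZCZCCCZCZCC


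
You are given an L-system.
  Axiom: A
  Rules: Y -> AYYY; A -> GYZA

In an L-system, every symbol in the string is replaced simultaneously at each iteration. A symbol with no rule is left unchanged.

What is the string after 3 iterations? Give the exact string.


Step 0: A
Step 1: GYZA
Step 2: GAYYYZGYZA
Step 3: GGYZAAYYYAYYYAYYYZGAYYYZGYZA

Answer: GGYZAAYYYAYYYAYYYZGAYYYZGYZA


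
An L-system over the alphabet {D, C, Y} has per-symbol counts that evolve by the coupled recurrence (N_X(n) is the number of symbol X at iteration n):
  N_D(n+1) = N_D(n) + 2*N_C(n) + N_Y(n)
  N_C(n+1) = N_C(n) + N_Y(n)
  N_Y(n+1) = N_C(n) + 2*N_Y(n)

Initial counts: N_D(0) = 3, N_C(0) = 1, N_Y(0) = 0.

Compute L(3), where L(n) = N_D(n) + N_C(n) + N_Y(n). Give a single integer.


Step 0: N_D=3, N_C=1, N_Y=0, L=4
Step 1: N_D=5, N_C=1, N_Y=1, L=7
Step 2: N_D=8, N_C=2, N_Y=3, L=13
Step 3: N_D=15, N_C=5, N_Y=8, L=28

Answer: 28


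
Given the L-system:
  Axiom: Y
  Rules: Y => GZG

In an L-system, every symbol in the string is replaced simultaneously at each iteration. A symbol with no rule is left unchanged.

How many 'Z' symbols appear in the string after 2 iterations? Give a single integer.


Step 0: Y  (0 'Z')
Step 1: GZG  (1 'Z')
Step 2: GZG  (1 'Z')

Answer: 1


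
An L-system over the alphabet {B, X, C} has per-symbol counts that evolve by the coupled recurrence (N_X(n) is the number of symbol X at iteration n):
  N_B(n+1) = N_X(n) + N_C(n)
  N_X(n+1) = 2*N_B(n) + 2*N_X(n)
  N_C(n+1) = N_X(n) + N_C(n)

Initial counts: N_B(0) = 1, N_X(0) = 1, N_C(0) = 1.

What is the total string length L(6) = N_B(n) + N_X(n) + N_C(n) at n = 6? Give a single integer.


Answer: 1944

Derivation:
Step 0: N_B=1, N_X=1, N_C=1, L=3
Step 1: N_B=2, N_X=4, N_C=2, L=8
Step 2: N_B=6, N_X=12, N_C=6, L=24
Step 3: N_B=18, N_X=36, N_C=18, L=72
Step 4: N_B=54, N_X=108, N_C=54, L=216
Step 5: N_B=162, N_X=324, N_C=162, L=648
Step 6: N_B=486, N_X=972, N_C=486, L=1944


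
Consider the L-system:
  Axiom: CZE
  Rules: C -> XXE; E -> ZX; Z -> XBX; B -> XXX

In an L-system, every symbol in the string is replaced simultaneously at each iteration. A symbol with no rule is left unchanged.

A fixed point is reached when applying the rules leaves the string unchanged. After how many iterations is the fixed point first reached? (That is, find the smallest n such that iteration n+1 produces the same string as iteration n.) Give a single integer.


Step 0: CZE
Step 1: XXEXBXZX
Step 2: XXZXXXXXXXBXX
Step 3: XXXBXXXXXXXXXXXXX
Step 4: XXXXXXXXXXXXXXXXXXX
Step 5: XXXXXXXXXXXXXXXXXXX  (unchanged — fixed point at step 4)

Answer: 4


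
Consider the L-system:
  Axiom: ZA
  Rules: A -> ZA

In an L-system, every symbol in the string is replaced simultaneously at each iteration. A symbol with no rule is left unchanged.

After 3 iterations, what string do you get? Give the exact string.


Answer: ZZZZA

Derivation:
Step 0: ZA
Step 1: ZZA
Step 2: ZZZA
Step 3: ZZZZA


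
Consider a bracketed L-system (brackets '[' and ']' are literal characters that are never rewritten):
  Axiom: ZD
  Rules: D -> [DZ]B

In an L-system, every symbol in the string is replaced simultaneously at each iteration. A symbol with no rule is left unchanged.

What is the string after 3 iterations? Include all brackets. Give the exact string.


Step 0: ZD
Step 1: Z[DZ]B
Step 2: Z[[DZ]BZ]B
Step 3: Z[[[DZ]BZ]BZ]B

Answer: Z[[[DZ]BZ]BZ]B


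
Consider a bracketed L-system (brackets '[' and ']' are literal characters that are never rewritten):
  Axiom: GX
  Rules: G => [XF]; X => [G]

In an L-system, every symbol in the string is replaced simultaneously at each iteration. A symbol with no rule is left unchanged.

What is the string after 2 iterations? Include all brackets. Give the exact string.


Step 0: GX
Step 1: [XF][G]
Step 2: [[G]F][[XF]]

Answer: [[G]F][[XF]]


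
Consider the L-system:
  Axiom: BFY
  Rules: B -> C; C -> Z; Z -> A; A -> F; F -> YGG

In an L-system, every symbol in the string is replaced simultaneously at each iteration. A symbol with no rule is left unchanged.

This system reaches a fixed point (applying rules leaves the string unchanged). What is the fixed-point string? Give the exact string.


Step 0: BFY
Step 1: CYGGY
Step 2: ZYGGY
Step 3: AYGGY
Step 4: FYGGY
Step 5: YGGYGGY
Step 6: YGGYGGY  (unchanged — fixed point at step 5)

Answer: YGGYGGY


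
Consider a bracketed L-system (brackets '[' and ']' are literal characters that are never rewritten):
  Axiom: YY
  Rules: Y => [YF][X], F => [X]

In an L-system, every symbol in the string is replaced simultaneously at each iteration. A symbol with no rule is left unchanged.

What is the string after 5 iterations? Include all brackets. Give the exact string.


Answer: [[[[[YF][X][X]][X][X]][X][X]][X][X]][X][[[[[YF][X][X]][X][X]][X][X]][X][X]][X]

Derivation:
Step 0: YY
Step 1: [YF][X][YF][X]
Step 2: [[YF][X][X]][X][[YF][X][X]][X]
Step 3: [[[YF][X][X]][X][X]][X][[[YF][X][X]][X][X]][X]
Step 4: [[[[YF][X][X]][X][X]][X][X]][X][[[[YF][X][X]][X][X]][X][X]][X]
Step 5: [[[[[YF][X][X]][X][X]][X][X]][X][X]][X][[[[[YF][X][X]][X][X]][X][X]][X][X]][X]


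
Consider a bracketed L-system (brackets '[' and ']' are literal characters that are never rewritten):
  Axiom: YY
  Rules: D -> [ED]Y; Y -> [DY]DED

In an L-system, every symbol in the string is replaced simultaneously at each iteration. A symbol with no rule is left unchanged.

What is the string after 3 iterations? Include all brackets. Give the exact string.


Step 0: YY
Step 1: [DY]DED[DY]DED
Step 2: [[ED]Y[DY]DED][ED]YE[ED]Y[[ED]Y[DY]DED][ED]YE[ED]Y
Step 3: [[E[ED]Y][DY]DED[[ED]Y[DY]DED][ED]YE[ED]Y][E[ED]Y][DY]DEDE[E[ED]Y][DY]DED[[E[ED]Y][DY]DED[[ED]Y[DY]DED][ED]YE[ED]Y][E[ED]Y][DY]DEDE[E[ED]Y][DY]DED

Answer: [[E[ED]Y][DY]DED[[ED]Y[DY]DED][ED]YE[ED]Y][E[ED]Y][DY]DEDE[E[ED]Y][DY]DED[[E[ED]Y][DY]DED[[ED]Y[DY]DED][ED]YE[ED]Y][E[ED]Y][DY]DEDE[E[ED]Y][DY]DED


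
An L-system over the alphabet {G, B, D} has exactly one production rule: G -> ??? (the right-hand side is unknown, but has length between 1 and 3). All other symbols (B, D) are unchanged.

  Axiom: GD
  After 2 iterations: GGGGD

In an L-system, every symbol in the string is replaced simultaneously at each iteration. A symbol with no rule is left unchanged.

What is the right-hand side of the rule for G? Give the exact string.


Answer: GG

Derivation:
Trying G -> GG:
  Step 0: GD
  Step 1: GGD
  Step 2: GGGGD
Matches the given result.


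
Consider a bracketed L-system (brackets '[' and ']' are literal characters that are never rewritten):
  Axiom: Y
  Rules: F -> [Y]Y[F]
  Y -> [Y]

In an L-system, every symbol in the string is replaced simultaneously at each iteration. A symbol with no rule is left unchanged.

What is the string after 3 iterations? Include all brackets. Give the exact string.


Step 0: Y
Step 1: [Y]
Step 2: [[Y]]
Step 3: [[[Y]]]

Answer: [[[Y]]]


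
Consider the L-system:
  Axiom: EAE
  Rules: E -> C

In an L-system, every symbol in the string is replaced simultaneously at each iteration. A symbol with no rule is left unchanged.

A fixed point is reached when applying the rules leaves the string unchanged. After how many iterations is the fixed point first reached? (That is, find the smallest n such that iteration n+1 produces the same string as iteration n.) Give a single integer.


Answer: 1

Derivation:
Step 0: EAE
Step 1: CAC
Step 2: CAC  (unchanged — fixed point at step 1)


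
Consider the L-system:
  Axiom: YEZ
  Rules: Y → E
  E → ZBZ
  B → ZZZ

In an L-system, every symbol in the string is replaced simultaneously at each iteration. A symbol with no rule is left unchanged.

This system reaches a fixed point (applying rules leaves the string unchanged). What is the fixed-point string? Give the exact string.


Answer: ZZZZZZZZZZZ

Derivation:
Step 0: YEZ
Step 1: EZBZZ
Step 2: ZBZZZZZZZ
Step 3: ZZZZZZZZZZZ
Step 4: ZZZZZZZZZZZ  (unchanged — fixed point at step 3)


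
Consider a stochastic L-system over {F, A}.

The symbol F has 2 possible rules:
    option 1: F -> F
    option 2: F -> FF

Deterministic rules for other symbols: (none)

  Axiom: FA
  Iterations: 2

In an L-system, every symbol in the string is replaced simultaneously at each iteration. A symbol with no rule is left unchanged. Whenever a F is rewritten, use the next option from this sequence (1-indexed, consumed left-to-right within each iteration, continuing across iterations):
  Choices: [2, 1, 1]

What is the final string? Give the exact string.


Step 0: FA
Step 1: FFA  (used choices [2])
Step 2: FFA  (used choices [1, 1])

Answer: FFA


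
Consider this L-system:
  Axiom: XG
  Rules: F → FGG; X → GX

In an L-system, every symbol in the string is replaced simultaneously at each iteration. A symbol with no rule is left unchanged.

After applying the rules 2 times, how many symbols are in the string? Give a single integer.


Step 0: length = 2
Step 1: length = 3
Step 2: length = 4

Answer: 4


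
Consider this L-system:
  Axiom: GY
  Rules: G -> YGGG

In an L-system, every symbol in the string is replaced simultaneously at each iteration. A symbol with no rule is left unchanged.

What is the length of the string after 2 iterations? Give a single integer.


Answer: 14

Derivation:
Step 0: length = 2
Step 1: length = 5
Step 2: length = 14


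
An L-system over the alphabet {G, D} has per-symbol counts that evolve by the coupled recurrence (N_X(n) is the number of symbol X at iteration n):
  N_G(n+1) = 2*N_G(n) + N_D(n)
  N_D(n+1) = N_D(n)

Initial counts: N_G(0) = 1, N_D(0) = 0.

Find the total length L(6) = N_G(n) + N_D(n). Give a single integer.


Answer: 64

Derivation:
Step 0: N_G=1, N_D=0, L=1
Step 1: N_G=2, N_D=0, L=2
Step 2: N_G=4, N_D=0, L=4
Step 3: N_G=8, N_D=0, L=8
Step 4: N_G=16, N_D=0, L=16
Step 5: N_G=32, N_D=0, L=32
Step 6: N_G=64, N_D=0, L=64


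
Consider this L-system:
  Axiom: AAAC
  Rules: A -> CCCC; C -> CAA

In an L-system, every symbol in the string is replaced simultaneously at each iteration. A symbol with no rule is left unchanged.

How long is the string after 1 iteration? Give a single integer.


Answer: 15

Derivation:
Step 0: length = 4
Step 1: length = 15


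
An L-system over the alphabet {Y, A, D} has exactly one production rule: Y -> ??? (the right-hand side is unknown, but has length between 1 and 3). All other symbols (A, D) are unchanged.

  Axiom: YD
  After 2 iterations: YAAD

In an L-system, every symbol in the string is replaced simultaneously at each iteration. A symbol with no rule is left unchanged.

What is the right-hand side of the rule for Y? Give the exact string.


Trying Y -> YA:
  Step 0: YD
  Step 1: YAD
  Step 2: YAAD
Matches the given result.

Answer: YA


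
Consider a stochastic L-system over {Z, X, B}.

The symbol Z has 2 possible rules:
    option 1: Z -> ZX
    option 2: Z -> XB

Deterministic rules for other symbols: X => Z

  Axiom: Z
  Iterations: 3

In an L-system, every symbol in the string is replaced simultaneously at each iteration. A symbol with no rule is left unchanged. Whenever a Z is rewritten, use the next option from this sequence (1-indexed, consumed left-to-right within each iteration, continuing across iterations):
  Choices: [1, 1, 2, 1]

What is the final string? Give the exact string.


Answer: XBZZX

Derivation:
Step 0: Z
Step 1: ZX  (used choices [1])
Step 2: ZXZ  (used choices [1])
Step 3: XBZZX  (used choices [2, 1])


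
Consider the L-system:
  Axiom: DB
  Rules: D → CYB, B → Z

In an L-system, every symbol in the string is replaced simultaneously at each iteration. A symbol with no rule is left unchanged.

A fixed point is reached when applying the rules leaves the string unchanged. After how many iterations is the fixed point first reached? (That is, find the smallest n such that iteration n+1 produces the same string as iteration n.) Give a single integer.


Step 0: DB
Step 1: CYBZ
Step 2: CYZZ
Step 3: CYZZ  (unchanged — fixed point at step 2)

Answer: 2


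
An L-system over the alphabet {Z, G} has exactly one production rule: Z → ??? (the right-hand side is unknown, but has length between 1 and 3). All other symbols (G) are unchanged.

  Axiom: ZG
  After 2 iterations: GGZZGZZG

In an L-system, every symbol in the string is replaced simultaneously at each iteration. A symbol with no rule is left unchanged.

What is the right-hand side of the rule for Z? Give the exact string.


Trying Z → GZZ:
  Step 0: ZG
  Step 1: GZZG
  Step 2: GGZZGZZG
Matches the given result.

Answer: GZZ


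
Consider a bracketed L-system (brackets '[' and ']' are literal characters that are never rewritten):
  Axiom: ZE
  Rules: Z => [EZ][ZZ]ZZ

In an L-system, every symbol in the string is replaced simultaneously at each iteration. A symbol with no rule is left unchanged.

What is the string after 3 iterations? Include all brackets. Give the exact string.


Answer: [E[E[EZ][ZZ]ZZ][[EZ][ZZ]ZZ[EZ][ZZ]ZZ][EZ][ZZ]ZZ[EZ][ZZ]ZZ][[E[EZ][ZZ]ZZ][[EZ][ZZ]ZZ[EZ][ZZ]ZZ][EZ][ZZ]ZZ[EZ][ZZ]ZZ[E[EZ][ZZ]ZZ][[EZ][ZZ]ZZ[EZ][ZZ]ZZ][EZ][ZZ]ZZ[EZ][ZZ]ZZ][E[EZ][ZZ]ZZ][[EZ][ZZ]ZZ[EZ][ZZ]ZZ][EZ][ZZ]ZZ[EZ][ZZ]ZZ[E[EZ][ZZ]ZZ][[EZ][ZZ]ZZ[EZ][ZZ]ZZ][EZ][ZZ]ZZ[EZ][ZZ]ZZE

Derivation:
Step 0: ZE
Step 1: [EZ][ZZ]ZZE
Step 2: [E[EZ][ZZ]ZZ][[EZ][ZZ]ZZ[EZ][ZZ]ZZ][EZ][ZZ]ZZ[EZ][ZZ]ZZE
Step 3: [E[E[EZ][ZZ]ZZ][[EZ][ZZ]ZZ[EZ][ZZ]ZZ][EZ][ZZ]ZZ[EZ][ZZ]ZZ][[E[EZ][ZZ]ZZ][[EZ][ZZ]ZZ[EZ][ZZ]ZZ][EZ][ZZ]ZZ[EZ][ZZ]ZZ[E[EZ][ZZ]ZZ][[EZ][ZZ]ZZ[EZ][ZZ]ZZ][EZ][ZZ]ZZ[EZ][ZZ]ZZ][E[EZ][ZZ]ZZ][[EZ][ZZ]ZZ[EZ][ZZ]ZZ][EZ][ZZ]ZZ[EZ][ZZ]ZZ[E[EZ][ZZ]ZZ][[EZ][ZZ]ZZ[EZ][ZZ]ZZ][EZ][ZZ]ZZ[EZ][ZZ]ZZE


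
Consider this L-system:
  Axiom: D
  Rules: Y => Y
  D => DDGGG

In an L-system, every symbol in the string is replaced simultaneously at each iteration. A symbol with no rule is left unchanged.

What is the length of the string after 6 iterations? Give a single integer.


Answer: 253

Derivation:
Step 0: length = 1
Step 1: length = 5
Step 2: length = 13
Step 3: length = 29
Step 4: length = 61
Step 5: length = 125
Step 6: length = 253


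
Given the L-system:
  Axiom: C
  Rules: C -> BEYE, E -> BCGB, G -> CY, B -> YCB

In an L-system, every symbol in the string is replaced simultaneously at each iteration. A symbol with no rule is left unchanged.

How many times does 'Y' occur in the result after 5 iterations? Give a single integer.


Answer: 74

Derivation:
Step 0: C  (0 'Y')
Step 1: BEYE  (1 'Y')
Step 2: YCBBCGBYBCGB  (2 'Y')
Step 3: YBEYEYCBYCBBEYECYYCBYYCBBEYECYYCB  (12 'Y')
Step 4: YYCBBCGBYBCGBYBEYEYCBYBEYEYCBYCBBCGBYBCGBBEYEYYBEYEYCBYYBEYEYCBYCBBCGBYBCGBBEYEYYBEYEYCB  (27 'Y')
Step 5: YYBEYEYCBYCBBEYECYYCBYYCBBEYECYYCBYYCBBCGBYBCGBYBEYEYCBYYCBBCGBYBCGBYBEYEYCBYBEYEYCBYCBBEYECYYCBYYCBBEYECYYCBYCBBCGBYBCGBYYYCBBCGBYBCGBYBEYEYCBYYYCBBCGBYBCGBYBEYEYCBYBEYEYCBYCBBEYECYYCBYYCBBEYECYYCBYCBBCGBYBCGBYYYCBBCGBYBCGBYBEYEYCB  (74 'Y')


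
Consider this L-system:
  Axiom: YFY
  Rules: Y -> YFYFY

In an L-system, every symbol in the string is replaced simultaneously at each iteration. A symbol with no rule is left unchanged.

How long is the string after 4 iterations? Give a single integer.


Answer: 323

Derivation:
Step 0: length = 3
Step 1: length = 11
Step 2: length = 35
Step 3: length = 107
Step 4: length = 323


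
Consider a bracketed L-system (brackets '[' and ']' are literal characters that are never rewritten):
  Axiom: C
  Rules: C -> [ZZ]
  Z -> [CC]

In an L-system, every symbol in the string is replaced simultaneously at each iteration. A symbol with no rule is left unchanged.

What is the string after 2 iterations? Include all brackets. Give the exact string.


Answer: [[CC][CC]]

Derivation:
Step 0: C
Step 1: [ZZ]
Step 2: [[CC][CC]]


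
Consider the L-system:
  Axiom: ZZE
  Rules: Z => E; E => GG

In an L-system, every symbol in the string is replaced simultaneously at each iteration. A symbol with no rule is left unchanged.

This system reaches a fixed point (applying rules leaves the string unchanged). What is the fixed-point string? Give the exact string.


Step 0: ZZE
Step 1: EEGG
Step 2: GGGGGG
Step 3: GGGGGG  (unchanged — fixed point at step 2)

Answer: GGGGGG


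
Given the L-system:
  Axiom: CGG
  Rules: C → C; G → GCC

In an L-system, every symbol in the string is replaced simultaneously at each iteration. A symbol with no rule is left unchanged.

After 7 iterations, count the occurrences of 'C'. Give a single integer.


Answer: 29

Derivation:
Step 0: CGG  (1 'C')
Step 1: CGCCGCC  (5 'C')
Step 2: CGCCCCGCCCC  (9 'C')
Step 3: CGCCCCCCGCCCCCC  (13 'C')
Step 4: CGCCCCCCCCGCCCCCCCC  (17 'C')
Step 5: CGCCCCCCCCCCGCCCCCCCCCC  (21 'C')
Step 6: CGCCCCCCCCCCCCGCCCCCCCCCCCC  (25 'C')
Step 7: CGCCCCCCCCCCCCCCGCCCCCCCCCCCCCC  (29 'C')


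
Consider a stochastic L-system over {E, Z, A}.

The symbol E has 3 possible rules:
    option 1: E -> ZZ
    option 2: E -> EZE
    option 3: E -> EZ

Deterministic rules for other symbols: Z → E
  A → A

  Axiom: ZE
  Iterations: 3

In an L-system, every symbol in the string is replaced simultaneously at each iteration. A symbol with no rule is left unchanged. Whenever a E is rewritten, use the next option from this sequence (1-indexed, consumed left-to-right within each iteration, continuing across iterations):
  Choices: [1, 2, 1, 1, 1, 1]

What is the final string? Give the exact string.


Step 0: ZE
Step 1: EZZ  (used choices [1])
Step 2: EZEEE  (used choices [2])
Step 3: ZZEZZZZZZ  (used choices [1, 1, 1, 1])

Answer: ZZEZZZZZZ


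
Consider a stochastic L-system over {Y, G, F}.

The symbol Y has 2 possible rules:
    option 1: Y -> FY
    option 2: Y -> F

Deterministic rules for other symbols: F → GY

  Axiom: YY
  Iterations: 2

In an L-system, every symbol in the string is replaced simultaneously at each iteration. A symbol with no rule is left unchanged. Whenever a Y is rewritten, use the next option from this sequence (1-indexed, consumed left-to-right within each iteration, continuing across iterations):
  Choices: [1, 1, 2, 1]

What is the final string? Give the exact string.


Answer: GYFGYFY

Derivation:
Step 0: YY
Step 1: FYFY  (used choices [1, 1])
Step 2: GYFGYFY  (used choices [2, 1])


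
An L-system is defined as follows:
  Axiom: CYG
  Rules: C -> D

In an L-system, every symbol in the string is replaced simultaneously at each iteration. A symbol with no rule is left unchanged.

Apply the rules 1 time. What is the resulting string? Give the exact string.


Answer: DYG

Derivation:
Step 0: CYG
Step 1: DYG


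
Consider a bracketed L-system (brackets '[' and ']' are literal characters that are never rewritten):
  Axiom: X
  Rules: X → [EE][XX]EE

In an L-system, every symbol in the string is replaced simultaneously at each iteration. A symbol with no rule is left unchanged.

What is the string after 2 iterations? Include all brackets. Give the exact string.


Step 0: X
Step 1: [EE][XX]EE
Step 2: [EE][[EE][XX]EE[EE][XX]EE]EE

Answer: [EE][[EE][XX]EE[EE][XX]EE]EE


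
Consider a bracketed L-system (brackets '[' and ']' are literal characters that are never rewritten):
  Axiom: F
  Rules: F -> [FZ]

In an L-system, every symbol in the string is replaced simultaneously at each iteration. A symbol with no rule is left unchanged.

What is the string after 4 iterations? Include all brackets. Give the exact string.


Answer: [[[[FZ]Z]Z]Z]

Derivation:
Step 0: F
Step 1: [FZ]
Step 2: [[FZ]Z]
Step 3: [[[FZ]Z]Z]
Step 4: [[[[FZ]Z]Z]Z]


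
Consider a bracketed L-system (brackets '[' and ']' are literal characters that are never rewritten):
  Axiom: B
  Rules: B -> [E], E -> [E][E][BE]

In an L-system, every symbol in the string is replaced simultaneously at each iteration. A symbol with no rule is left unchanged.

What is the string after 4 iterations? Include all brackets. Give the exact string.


Step 0: B
Step 1: [E]
Step 2: [[E][E][BE]]
Step 3: [[[E][E][BE]][[E][E][BE]][[E][E][E][BE]]]
Step 4: [[[[E][E][BE]][[E][E][BE]][[E][E][E][BE]]][[[E][E][BE]][[E][E][BE]][[E][E][E][BE]]][[[E][E][BE]][[E][E][BE]][[E][E][BE]][[E][E][E][BE]]]]

Answer: [[[[E][E][BE]][[E][E][BE]][[E][E][E][BE]]][[[E][E][BE]][[E][E][BE]][[E][E][E][BE]]][[[E][E][BE]][[E][E][BE]][[E][E][BE]][[E][E][E][BE]]]]


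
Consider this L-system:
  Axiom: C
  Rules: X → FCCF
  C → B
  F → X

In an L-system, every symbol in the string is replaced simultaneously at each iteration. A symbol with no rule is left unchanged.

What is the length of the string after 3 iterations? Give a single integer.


Answer: 1

Derivation:
Step 0: length = 1
Step 1: length = 1
Step 2: length = 1
Step 3: length = 1


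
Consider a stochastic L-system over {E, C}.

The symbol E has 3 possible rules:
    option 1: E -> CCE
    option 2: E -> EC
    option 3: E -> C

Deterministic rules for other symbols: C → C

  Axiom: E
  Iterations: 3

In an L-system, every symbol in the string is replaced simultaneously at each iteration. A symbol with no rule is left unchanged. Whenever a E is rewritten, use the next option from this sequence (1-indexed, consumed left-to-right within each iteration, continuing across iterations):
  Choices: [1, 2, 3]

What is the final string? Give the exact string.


Step 0: E
Step 1: CCE  (used choices [1])
Step 2: CCEC  (used choices [2])
Step 3: CCCC  (used choices [3])

Answer: CCCC


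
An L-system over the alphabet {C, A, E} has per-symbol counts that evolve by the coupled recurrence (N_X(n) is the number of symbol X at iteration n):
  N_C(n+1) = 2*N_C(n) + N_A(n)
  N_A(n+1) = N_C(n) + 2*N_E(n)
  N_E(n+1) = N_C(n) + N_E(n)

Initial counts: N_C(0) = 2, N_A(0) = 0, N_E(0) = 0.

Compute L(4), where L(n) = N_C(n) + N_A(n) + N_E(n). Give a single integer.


Step 0: N_C=2, N_A=0, N_E=0, L=2
Step 1: N_C=4, N_A=2, N_E=2, L=8
Step 2: N_C=10, N_A=8, N_E=6, L=24
Step 3: N_C=28, N_A=22, N_E=16, L=66
Step 4: N_C=78, N_A=60, N_E=44, L=182

Answer: 182


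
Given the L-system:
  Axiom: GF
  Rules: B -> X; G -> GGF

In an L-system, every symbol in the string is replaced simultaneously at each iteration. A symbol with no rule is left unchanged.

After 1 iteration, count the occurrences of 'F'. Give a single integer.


Answer: 2

Derivation:
Step 0: GF  (1 'F')
Step 1: GGFF  (2 'F')


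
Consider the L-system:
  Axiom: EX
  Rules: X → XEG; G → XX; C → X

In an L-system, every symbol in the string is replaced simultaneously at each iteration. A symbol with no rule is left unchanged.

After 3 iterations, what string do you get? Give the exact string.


Answer: EXEGEXXEXEGXEG

Derivation:
Step 0: EX
Step 1: EXEG
Step 2: EXEGEXX
Step 3: EXEGEXXEXEGXEG


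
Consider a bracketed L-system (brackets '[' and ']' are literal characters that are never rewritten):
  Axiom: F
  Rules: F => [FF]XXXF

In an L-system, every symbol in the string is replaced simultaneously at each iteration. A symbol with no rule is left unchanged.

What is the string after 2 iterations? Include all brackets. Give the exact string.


Answer: [[FF]XXXF[FF]XXXF]XXX[FF]XXXF

Derivation:
Step 0: F
Step 1: [FF]XXXF
Step 2: [[FF]XXXF[FF]XXXF]XXX[FF]XXXF


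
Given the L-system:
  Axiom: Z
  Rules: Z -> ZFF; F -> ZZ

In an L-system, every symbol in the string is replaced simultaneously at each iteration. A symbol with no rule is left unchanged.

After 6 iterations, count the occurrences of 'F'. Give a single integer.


Answer: 130

Derivation:
Step 0: Z  (0 'F')
Step 1: ZFF  (2 'F')
Step 2: ZFFZZZZ  (2 'F')
Step 3: ZFFZZZZZFFZFFZFFZFF  (10 'F')
Step 4: ZFFZZZZZFFZFFZFFZFFZFFZZZZZFFZZZZZFFZZZZZFFZZZZ  (18 'F')
Step 5: ZFFZZZZZFFZFFZFFZFFZFFZZZZZFFZZZZZFFZZZZZFFZZZZZFFZZZZZFFZFFZFFZFFZFFZZZZZFFZFFZFFZFFZFFZZZZZFFZFFZFFZFFZFFZZZZZFFZFFZFFZFF  (58 'F')
Step 6: ZFFZZZZZFFZFFZFFZFFZFFZZZZZFFZZZZZFFZZZZZFFZZZZZFFZZZZZFFZFFZFFZFFZFFZZZZZFFZFFZFFZFFZFFZZZZZFFZFFZFFZFFZFFZZZZZFFZFFZFFZFFZFFZZZZZFFZFFZFFZFFZFFZZZZZFFZZZZZFFZZZZZFFZZZZZFFZZZZZFFZFFZFFZFFZFFZZZZZFFZZZZZFFZZZZZFFZZZZZFFZZZZZFFZFFZFFZFFZFFZZZZZFFZZZZZFFZZZZZFFZZZZZFFZZZZZFFZFFZFFZFFZFFZZZZZFFZZZZZFFZZZZZFFZZZZ  (130 'F')


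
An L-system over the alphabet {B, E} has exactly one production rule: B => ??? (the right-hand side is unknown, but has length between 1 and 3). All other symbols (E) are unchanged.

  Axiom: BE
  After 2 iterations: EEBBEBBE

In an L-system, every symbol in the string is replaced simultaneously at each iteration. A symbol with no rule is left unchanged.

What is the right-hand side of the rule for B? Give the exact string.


Answer: EBB

Derivation:
Trying B => EBB:
  Step 0: BE
  Step 1: EBBE
  Step 2: EEBBEBBE
Matches the given result.


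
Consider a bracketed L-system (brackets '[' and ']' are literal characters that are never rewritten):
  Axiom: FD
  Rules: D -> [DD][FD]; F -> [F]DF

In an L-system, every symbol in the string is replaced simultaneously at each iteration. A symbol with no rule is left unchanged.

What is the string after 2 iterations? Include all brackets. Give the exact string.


Answer: [[F]DF][DD][FD][F]DF[[DD][FD][DD][FD]][[F]DF[DD][FD]]

Derivation:
Step 0: FD
Step 1: [F]DF[DD][FD]
Step 2: [[F]DF][DD][FD][F]DF[[DD][FD][DD][FD]][[F]DF[DD][FD]]
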